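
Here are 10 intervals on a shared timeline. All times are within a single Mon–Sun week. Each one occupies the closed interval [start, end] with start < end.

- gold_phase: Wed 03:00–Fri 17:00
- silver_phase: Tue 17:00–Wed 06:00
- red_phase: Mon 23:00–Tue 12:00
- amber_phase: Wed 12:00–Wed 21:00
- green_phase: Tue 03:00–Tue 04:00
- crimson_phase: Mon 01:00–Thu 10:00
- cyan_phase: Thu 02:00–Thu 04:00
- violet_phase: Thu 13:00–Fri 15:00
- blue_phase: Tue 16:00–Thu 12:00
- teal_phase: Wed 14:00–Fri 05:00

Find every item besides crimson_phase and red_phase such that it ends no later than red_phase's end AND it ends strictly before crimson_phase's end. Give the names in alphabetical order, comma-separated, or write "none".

green_phase

Conditions: its end is no later than red_phase's end (X.end <= Tue 12:00) AND its end is strictly before crimson_phase's end (X.end < Thu 10:00).
amber_phase: end Wed 21:00 <= Tue 12:00? ✗; end Wed 21:00 < Thu 10:00? ✓ → no.
blue_phase: end Thu 12:00 <= Tue 12:00? ✗; end Thu 12:00 < Thu 10:00? ✗ → no.
cyan_phase: end Thu 04:00 <= Tue 12:00? ✗; end Thu 04:00 < Thu 10:00? ✓ → no.
gold_phase: end Fri 17:00 <= Tue 12:00? ✗; end Fri 17:00 < Thu 10:00? ✗ → no.
green_phase: end Tue 04:00 <= Tue 12:00? ✓; end Tue 04:00 < Thu 10:00? ✓ → yes.
silver_phase: end Wed 06:00 <= Tue 12:00? ✗; end Wed 06:00 < Thu 10:00? ✓ → no.
teal_phase: end Fri 05:00 <= Tue 12:00? ✗; end Fri 05:00 < Thu 10:00? ✗ → no.
violet_phase: end Fri 15:00 <= Tue 12:00? ✗; end Fri 15:00 < Thu 10:00? ✗ → no.
Result: green_phase.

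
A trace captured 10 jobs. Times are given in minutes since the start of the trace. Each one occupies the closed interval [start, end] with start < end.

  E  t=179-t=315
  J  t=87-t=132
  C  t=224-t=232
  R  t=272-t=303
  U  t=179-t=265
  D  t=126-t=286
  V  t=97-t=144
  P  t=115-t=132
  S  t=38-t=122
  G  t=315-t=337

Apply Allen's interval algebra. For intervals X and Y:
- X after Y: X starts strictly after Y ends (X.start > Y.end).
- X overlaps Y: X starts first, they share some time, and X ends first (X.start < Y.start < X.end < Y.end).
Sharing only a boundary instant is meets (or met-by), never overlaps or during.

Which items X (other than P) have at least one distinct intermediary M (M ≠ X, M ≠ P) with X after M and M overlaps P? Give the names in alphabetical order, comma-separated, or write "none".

Target P = [t=115, t=132].
Intermediaries M with M overlaps P: S.
Via S — items with X after S: C, D, E, G, R, U.
Union: C, D, E, G, R, U.

C, D, E, G, R, U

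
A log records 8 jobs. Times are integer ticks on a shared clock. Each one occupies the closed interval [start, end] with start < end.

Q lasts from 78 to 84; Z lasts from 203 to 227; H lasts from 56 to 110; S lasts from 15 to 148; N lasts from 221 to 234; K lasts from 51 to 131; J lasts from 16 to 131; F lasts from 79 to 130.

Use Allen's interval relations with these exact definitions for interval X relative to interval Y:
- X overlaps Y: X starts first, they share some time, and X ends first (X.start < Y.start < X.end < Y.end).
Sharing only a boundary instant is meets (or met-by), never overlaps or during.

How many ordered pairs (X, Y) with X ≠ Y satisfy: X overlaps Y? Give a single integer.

Checking all 56 ordered pairs for relation 'overlaps'; matching pairs in alphabetical order:
(H, F): H overlaps F ✓
(Q, F): Q overlaps F ✓
(Z, N): Z overlaps N ✓
Count: 3.

3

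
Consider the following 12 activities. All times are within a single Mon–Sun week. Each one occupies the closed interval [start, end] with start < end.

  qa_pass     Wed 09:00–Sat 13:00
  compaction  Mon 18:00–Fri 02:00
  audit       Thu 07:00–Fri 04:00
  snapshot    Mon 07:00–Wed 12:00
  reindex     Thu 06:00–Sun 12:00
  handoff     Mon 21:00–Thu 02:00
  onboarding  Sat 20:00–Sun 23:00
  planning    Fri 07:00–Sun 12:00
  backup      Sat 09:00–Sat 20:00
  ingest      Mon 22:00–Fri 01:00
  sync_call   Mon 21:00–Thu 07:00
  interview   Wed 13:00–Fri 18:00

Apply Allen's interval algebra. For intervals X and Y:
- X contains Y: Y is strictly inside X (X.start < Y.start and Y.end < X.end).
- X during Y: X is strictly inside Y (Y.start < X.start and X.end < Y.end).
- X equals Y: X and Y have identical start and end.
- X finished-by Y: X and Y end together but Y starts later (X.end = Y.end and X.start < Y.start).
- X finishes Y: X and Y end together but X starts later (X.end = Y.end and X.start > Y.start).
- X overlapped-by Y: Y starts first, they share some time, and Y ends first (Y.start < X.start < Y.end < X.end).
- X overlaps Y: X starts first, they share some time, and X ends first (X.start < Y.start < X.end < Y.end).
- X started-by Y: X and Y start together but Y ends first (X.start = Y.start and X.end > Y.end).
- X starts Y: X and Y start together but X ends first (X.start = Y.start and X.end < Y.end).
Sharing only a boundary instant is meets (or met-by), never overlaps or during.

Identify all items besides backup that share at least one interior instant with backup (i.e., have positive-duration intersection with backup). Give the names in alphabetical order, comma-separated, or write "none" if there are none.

planning, qa_pass, reindex

Target backup = [Sat 09:00, Sat 20:00].
audit [Thu 07:00, Fri 04:00] → before → no.
compaction [Mon 18:00, Fri 02:00] → before → no.
handoff [Mon 21:00, Thu 02:00] → before → no.
ingest [Mon 22:00, Fri 01:00] → before → no.
interview [Wed 13:00, Fri 18:00] → before → no.
onboarding [Sat 20:00, Sun 23:00] → met-by → no.
planning [Fri 07:00, Sun 12:00] → contains → yes.
qa_pass [Wed 09:00, Sat 13:00] → overlaps → yes.
reindex [Thu 06:00, Sun 12:00] → contains → yes.
snapshot [Mon 07:00, Wed 12:00] → before → no.
sync_call [Mon 21:00, Thu 07:00] → before → no.
Result: planning, qa_pass, reindex.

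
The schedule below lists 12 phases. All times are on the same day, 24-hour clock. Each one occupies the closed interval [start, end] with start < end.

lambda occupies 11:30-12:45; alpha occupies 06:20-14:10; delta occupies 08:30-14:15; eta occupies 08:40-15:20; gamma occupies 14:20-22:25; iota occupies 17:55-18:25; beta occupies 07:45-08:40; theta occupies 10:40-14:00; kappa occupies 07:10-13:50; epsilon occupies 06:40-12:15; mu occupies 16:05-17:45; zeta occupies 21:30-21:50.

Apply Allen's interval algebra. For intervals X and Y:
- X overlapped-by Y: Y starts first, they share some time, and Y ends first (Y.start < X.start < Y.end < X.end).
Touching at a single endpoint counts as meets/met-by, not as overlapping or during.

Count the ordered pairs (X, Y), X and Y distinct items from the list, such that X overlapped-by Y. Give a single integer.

13

Checking all 132 ordered pairs for relation 'overlapped-by'; matching pairs in alphabetical order:
(delta, alpha): delta overlapped-by alpha ✓
(delta, beta): delta overlapped-by beta ✓
(delta, epsilon): delta overlapped-by epsilon ✓
(delta, kappa): delta overlapped-by kappa ✓
(eta, alpha): eta overlapped-by alpha ✓
(eta, delta): eta overlapped-by delta ✓
(eta, epsilon): eta overlapped-by epsilon ✓
(eta, kappa): eta overlapped-by kappa ✓
(gamma, eta): gamma overlapped-by eta ✓
(kappa, epsilon): kappa overlapped-by epsilon ✓
(lambda, epsilon): lambda overlapped-by epsilon ✓
(theta, epsilon): theta overlapped-by epsilon ✓
(theta, kappa): theta overlapped-by kappa ✓
Count: 13.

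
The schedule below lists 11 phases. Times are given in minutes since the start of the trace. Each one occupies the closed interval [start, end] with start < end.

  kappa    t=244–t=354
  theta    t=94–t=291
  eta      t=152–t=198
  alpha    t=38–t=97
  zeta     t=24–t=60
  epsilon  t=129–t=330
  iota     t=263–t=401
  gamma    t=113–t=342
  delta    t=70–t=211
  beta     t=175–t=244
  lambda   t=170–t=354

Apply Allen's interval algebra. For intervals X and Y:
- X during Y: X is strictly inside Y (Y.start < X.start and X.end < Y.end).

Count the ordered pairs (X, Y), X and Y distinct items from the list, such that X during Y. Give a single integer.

Checking all 110 ordered pairs for relation 'during'; matching pairs in alphabetical order:
(beta, epsilon): beta during epsilon ✓
(beta, gamma): beta during gamma ✓
(beta, lambda): beta during lambda ✓
(beta, theta): beta during theta ✓
(epsilon, gamma): epsilon during gamma ✓
(eta, delta): eta during delta ✓
(eta, epsilon): eta during epsilon ✓
(eta, gamma): eta during gamma ✓
(eta, theta): eta during theta ✓
Count: 9.

9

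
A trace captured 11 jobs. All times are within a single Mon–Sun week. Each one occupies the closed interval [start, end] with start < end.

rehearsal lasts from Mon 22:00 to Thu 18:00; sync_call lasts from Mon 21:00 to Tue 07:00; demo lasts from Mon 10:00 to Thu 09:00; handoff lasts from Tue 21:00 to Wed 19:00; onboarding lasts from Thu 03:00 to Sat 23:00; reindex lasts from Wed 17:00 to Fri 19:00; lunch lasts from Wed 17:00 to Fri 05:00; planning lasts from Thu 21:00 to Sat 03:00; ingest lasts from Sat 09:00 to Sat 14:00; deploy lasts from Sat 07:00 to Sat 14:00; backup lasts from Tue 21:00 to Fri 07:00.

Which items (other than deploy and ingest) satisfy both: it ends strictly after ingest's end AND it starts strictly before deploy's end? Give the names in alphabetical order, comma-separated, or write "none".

onboarding

Conditions: its end is strictly after ingest's end (X.end > Sat 14:00) AND its start is strictly before deploy's end (X.start < Sat 14:00).
backup: end Fri 07:00 > Sat 14:00? ✗; start Tue 21:00 < Sat 14:00? ✓ → no.
demo: end Thu 09:00 > Sat 14:00? ✗; start Mon 10:00 < Sat 14:00? ✓ → no.
handoff: end Wed 19:00 > Sat 14:00? ✗; start Tue 21:00 < Sat 14:00? ✓ → no.
lunch: end Fri 05:00 > Sat 14:00? ✗; start Wed 17:00 < Sat 14:00? ✓ → no.
onboarding: end Sat 23:00 > Sat 14:00? ✓; start Thu 03:00 < Sat 14:00? ✓ → yes.
planning: end Sat 03:00 > Sat 14:00? ✗; start Thu 21:00 < Sat 14:00? ✓ → no.
rehearsal: end Thu 18:00 > Sat 14:00? ✗; start Mon 22:00 < Sat 14:00? ✓ → no.
reindex: end Fri 19:00 > Sat 14:00? ✗; start Wed 17:00 < Sat 14:00? ✓ → no.
sync_call: end Tue 07:00 > Sat 14:00? ✗; start Mon 21:00 < Sat 14:00? ✓ → no.
Result: onboarding.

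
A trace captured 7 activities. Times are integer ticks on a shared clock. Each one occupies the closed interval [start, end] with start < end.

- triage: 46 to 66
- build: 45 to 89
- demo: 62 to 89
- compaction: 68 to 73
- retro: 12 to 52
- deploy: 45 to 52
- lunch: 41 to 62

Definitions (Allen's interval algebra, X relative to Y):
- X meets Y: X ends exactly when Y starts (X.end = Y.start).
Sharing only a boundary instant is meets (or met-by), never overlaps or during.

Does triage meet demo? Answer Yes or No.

No

triage = [46, 66], demo = [62, 89].
Actual relation of triage to demo: overlaps.
Asked whether 'meets' holds → No.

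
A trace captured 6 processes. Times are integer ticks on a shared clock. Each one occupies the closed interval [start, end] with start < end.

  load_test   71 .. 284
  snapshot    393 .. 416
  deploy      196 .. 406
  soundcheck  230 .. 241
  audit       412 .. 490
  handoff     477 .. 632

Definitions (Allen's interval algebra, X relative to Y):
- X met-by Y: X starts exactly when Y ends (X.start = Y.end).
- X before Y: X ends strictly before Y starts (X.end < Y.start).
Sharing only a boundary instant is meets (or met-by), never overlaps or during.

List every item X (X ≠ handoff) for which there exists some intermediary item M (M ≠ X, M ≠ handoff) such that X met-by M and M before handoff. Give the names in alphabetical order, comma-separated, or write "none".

Target handoff = [477, 632].
Intermediaries M with M before handoff: deploy, load_test, snapshot, soundcheck.
Via deploy — items with X met-by deploy: none.
Via load_test — items with X met-by load_test: none.
Via snapshot — items with X met-by snapshot: none.
Via soundcheck — items with X met-by soundcheck: none.
Union: none.

none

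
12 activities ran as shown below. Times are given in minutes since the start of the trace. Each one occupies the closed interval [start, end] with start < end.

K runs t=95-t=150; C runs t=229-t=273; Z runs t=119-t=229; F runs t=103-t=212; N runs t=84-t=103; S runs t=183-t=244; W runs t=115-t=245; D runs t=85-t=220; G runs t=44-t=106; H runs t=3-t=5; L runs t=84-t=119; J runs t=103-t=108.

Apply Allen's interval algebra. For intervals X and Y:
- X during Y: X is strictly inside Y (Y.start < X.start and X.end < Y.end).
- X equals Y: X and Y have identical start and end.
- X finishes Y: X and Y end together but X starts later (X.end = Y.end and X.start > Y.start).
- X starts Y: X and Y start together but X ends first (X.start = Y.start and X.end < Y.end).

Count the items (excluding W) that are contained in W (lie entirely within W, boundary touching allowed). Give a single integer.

2

Target W = [t=115, t=245].
C [t=229, t=273] → overlapped-by → no.
D [t=85, t=220] → overlaps → no.
F [t=103, t=212] → overlaps → no.
G [t=44, t=106] → before → no.
H [t=3, t=5] → before → no.
J [t=103, t=108] → before → no.
K [t=95, t=150] → overlaps → no.
L [t=84, t=119] → overlaps → no.
N [t=84, t=103] → before → no.
S [t=183, t=244] → during → counts.
Z [t=119, t=229] → during → counts.
Total: 2.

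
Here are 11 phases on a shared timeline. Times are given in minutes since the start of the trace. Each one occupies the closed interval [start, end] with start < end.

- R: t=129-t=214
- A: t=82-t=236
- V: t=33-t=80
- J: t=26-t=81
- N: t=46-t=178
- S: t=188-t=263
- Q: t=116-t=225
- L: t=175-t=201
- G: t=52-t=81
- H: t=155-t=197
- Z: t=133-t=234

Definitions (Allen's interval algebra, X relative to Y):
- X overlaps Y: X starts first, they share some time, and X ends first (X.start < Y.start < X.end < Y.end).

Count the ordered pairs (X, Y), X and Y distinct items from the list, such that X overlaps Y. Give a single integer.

18

Checking all 110 ordered pairs for relation 'overlaps'; matching pairs in alphabetical order:
(A, S): A overlaps S ✓
(H, L): H overlaps L ✓
(H, S): H overlaps S ✓
(J, N): J overlaps N ✓
(L, S): L overlaps S ✓
(N, A): N overlaps A ✓
(N, H): N overlaps H ✓
(N, L): N overlaps L ✓
(N, Q): N overlaps Q ✓
(N, R): N overlaps R ✓
(N, Z): N overlaps Z ✓
(Q, S): Q overlaps S ✓
(Q, Z): Q overlaps Z ✓
(R, S): R overlaps S ✓
(R, Z): R overlaps Z ✓
(V, G): V overlaps G ✓
(V, N): V overlaps N ✓
(Z, S): Z overlaps S ✓
Count: 18.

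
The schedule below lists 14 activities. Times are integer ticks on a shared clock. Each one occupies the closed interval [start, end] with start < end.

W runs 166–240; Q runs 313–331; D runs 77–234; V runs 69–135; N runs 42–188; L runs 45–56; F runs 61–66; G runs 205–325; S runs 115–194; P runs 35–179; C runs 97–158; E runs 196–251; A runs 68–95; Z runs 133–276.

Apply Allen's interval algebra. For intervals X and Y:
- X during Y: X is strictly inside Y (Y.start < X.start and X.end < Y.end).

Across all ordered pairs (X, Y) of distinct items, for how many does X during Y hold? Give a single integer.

Checking all 182 ordered pairs for relation 'during'; matching pairs in alphabetical order:
(A, N): A during N ✓
(A, P): A during P ✓
(C, D): C during D ✓
(C, N): C during N ✓
(C, P): C during P ✓
(E, Z): E during Z ✓
(F, N): F during N ✓
(F, P): F during P ✓
(L, N): L during N ✓
(L, P): L during P ✓
(S, D): S during D ✓
(V, N): V during N ✓
(V, P): V during P ✓
(W, Z): W during Z ✓
Count: 14.

14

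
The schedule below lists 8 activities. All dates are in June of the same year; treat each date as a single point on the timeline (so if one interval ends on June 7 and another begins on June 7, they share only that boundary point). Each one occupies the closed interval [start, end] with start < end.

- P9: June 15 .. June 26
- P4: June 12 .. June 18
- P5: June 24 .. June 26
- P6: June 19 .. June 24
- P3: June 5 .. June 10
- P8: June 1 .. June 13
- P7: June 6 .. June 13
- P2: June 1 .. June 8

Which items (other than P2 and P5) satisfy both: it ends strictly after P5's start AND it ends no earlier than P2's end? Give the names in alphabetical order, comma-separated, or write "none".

Conditions: its end is strictly after P5's start (X.end > June 24) AND its end is no earlier than P2's end (X.end >= June 8).
P3: end June 10 > June 24? ✗; end June 10 >= June 8? ✓ → no.
P4: end June 18 > June 24? ✗; end June 18 >= June 8? ✓ → no.
P6: end June 24 > June 24? ✗; end June 24 >= June 8? ✓ → no.
P7: end June 13 > June 24? ✗; end June 13 >= June 8? ✓ → no.
P8: end June 13 > June 24? ✗; end June 13 >= June 8? ✓ → no.
P9: end June 26 > June 24? ✓; end June 26 >= June 8? ✓ → yes.
Result: P9.

P9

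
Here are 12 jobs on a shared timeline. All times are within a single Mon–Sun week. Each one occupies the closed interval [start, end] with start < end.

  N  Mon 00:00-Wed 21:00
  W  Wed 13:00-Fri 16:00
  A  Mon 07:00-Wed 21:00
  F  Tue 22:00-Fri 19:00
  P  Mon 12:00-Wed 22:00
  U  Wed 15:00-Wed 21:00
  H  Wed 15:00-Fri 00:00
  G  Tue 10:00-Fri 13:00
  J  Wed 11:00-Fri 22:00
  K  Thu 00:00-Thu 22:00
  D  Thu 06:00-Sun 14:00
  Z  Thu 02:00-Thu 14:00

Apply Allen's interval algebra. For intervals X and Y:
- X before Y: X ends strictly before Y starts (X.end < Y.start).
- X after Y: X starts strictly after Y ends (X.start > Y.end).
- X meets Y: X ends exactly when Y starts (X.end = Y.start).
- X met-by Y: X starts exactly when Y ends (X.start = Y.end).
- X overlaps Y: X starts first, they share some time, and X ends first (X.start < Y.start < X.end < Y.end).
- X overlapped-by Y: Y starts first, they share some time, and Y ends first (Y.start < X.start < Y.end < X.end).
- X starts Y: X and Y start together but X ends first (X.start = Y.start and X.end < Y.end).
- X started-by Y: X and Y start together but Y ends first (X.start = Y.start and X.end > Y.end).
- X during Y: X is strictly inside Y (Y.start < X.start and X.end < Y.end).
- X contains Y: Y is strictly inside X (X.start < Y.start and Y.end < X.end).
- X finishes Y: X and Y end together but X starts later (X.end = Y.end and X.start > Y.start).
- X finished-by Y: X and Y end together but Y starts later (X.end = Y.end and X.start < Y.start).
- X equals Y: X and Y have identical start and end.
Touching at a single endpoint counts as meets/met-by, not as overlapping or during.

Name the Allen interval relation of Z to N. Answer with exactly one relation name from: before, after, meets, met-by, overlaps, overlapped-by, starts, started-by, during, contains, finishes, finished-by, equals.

Z = [Thu 02:00, Thu 14:00]; N = [Mon 00:00, Wed 21:00].
Compare endpoints: Z.start > N.start, Z.start > N.end, Z.end > N.start, Z.end > N.end.
That pattern is 'after'.

after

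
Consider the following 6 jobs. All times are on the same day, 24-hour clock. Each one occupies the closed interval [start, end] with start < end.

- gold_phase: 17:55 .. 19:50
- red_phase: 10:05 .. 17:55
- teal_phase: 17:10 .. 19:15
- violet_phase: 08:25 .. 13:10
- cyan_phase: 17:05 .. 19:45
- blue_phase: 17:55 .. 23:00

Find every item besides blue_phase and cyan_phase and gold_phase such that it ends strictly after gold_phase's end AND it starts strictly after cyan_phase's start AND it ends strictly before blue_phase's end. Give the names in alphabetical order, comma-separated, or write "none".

Conditions: its end is strictly after gold_phase's end (X.end > 19:50) AND its start is strictly after cyan_phase's start (X.start > 17:05) AND its end is strictly before blue_phase's end (X.end < 23:00).
red_phase: end 17:55 > 19:50? ✗; start 10:05 > 17:05? ✗; end 17:55 < 23:00? ✓ → no.
teal_phase: end 19:15 > 19:50? ✗; start 17:10 > 17:05? ✓; end 19:15 < 23:00? ✓ → no.
violet_phase: end 13:10 > 19:50? ✗; start 08:25 > 17:05? ✗; end 13:10 < 23:00? ✓ → no.
Result: none.

none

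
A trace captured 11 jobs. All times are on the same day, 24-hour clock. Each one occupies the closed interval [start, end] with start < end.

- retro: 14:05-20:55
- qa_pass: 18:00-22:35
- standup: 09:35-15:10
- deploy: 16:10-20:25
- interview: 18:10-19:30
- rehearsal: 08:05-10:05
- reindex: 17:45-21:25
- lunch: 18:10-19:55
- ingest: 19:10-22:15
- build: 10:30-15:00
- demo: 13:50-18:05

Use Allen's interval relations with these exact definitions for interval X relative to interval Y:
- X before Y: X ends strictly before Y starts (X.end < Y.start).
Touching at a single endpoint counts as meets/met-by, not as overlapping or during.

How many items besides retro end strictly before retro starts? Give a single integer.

1

Target retro = [14:05, 20:55].
build [10:30, 15:00] → overlaps → no.
demo [13:50, 18:05] → overlaps → no.
deploy [16:10, 20:25] → during → no.
ingest [19:10, 22:15] → overlapped-by → no.
interview [18:10, 19:30] → during → no.
lunch [18:10, 19:55] → during → no.
qa_pass [18:00, 22:35] → overlapped-by → no.
rehearsal [08:05, 10:05] → before → counts.
reindex [17:45, 21:25] → overlapped-by → no.
standup [09:35, 15:10] → overlaps → no.
Total: 1.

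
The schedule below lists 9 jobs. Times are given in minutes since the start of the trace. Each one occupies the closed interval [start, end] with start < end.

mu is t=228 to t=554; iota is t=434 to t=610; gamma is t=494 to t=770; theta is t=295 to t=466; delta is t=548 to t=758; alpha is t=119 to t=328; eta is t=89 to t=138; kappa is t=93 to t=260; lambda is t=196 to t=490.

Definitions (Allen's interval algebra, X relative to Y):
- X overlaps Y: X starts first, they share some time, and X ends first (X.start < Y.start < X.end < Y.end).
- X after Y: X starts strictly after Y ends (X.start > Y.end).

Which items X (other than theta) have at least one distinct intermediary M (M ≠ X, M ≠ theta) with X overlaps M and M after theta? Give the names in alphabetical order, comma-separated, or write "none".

Target theta = [t=295, t=466].
Intermediaries M with M after theta: delta, gamma.
Via delta — items with X overlaps delta: iota, mu.
Via gamma — items with X overlaps gamma: iota, mu.
Union: iota, mu.

iota, mu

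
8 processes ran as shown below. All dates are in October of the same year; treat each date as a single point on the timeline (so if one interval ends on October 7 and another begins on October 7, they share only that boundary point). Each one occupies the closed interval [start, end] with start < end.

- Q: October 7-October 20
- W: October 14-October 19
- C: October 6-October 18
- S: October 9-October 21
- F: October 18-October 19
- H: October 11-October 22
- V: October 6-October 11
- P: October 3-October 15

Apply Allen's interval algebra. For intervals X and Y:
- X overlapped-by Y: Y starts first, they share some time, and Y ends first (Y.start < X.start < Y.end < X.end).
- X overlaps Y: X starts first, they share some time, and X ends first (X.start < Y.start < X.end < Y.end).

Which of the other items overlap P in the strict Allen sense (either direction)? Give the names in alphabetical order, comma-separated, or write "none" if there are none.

C, H, Q, S, W

Target P = [October 3, October 15].
C [October 6, October 18] → overlapped-by → yes.
F [October 18, October 19] → after → no.
H [October 11, October 22] → overlapped-by → yes.
Q [October 7, October 20] → overlapped-by → yes.
S [October 9, October 21] → overlapped-by → yes.
V [October 6, October 11] → during → no.
W [October 14, October 19] → overlapped-by → yes.
Result: C, H, Q, S, W.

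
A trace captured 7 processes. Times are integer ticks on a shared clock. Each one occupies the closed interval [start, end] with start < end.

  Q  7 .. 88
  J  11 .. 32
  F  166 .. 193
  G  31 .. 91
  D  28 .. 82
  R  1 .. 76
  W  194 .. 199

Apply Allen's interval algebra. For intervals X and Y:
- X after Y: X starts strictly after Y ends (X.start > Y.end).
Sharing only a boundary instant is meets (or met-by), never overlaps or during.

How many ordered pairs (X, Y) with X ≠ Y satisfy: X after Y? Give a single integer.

11

Checking all 42 ordered pairs for relation 'after'; matching pairs in alphabetical order:
(F, D): F after D ✓
(F, G): F after G ✓
(F, J): F after J ✓
(F, Q): F after Q ✓
(F, R): F after R ✓
(W, D): W after D ✓
(W, F): W after F ✓
(W, G): W after G ✓
(W, J): W after J ✓
(W, Q): W after Q ✓
(W, R): W after R ✓
Count: 11.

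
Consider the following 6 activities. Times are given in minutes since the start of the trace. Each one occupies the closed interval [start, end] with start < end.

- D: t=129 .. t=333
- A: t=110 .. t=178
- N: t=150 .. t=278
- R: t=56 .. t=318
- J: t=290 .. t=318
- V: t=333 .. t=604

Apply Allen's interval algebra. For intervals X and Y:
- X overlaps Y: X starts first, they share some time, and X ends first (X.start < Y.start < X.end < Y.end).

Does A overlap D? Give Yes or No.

A = [t=110, t=178], D = [t=129, t=333].
Actual relation of A to D: overlaps.
Asked whether 'overlaps' holds → Yes.

Yes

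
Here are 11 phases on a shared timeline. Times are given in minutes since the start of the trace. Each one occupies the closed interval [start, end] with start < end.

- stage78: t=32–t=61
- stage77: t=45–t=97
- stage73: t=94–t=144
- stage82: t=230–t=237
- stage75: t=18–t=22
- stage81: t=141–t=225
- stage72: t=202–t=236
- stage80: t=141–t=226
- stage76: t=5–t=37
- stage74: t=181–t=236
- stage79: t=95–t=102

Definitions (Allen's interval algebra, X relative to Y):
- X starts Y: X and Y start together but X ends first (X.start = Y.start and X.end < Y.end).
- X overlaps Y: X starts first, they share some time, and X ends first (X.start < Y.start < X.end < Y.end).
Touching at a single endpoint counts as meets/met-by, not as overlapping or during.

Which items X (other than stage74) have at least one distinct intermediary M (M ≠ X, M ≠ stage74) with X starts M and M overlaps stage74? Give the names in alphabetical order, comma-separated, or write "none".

stage81

Target stage74 = [t=181, t=236].
Intermediaries M with M overlaps stage74: stage80, stage81.
Via stage80 — items with X starts stage80: stage81.
Via stage81 — items with X starts stage81: none.
Union: stage81.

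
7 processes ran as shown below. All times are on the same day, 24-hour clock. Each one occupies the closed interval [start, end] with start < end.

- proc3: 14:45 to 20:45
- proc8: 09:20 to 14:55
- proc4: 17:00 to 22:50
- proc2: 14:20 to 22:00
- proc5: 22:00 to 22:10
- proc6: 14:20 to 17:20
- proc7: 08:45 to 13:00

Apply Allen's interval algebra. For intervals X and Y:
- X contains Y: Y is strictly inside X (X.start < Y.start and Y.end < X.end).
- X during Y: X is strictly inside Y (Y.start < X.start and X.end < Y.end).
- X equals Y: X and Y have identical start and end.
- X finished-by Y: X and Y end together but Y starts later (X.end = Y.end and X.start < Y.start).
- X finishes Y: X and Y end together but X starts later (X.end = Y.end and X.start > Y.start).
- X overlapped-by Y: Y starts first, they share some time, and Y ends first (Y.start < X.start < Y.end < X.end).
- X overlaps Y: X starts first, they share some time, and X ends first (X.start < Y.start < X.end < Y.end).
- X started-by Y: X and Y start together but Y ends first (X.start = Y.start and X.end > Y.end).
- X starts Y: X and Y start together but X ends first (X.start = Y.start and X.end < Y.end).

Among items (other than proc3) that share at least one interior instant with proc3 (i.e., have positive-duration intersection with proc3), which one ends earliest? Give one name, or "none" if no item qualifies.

proc8

Target proc3 = [14:45, 20:45].
proc2 [14:20, 22:00] → contains → candidate.
proc4 [17:00, 22:50] → overlapped-by → candidate.
proc5 [22:00, 22:10] → after → excluded.
proc6 [14:20, 17:20] → overlaps → candidate.
proc7 [08:45, 13:00] → before → excluded.
proc8 [09:20, 14:55] → overlaps → candidate.
Among candidates, earliest end is 14:55 → proc8.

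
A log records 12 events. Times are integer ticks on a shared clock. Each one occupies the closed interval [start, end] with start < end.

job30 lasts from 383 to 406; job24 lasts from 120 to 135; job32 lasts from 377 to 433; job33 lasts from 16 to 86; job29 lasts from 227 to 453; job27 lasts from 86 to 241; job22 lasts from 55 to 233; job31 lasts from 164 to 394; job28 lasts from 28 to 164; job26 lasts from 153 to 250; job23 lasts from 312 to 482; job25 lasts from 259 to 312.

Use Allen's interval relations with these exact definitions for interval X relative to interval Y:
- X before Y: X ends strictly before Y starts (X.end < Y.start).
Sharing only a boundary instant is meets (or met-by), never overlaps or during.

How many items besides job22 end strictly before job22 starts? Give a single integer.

Target job22 = [55, 233].
job23 [312, 482] → after → no.
job24 [120, 135] → during → no.
job25 [259, 312] → after → no.
job26 [153, 250] → overlapped-by → no.
job27 [86, 241] → overlapped-by → no.
job28 [28, 164] → overlaps → no.
job29 [227, 453] → overlapped-by → no.
job30 [383, 406] → after → no.
job31 [164, 394] → overlapped-by → no.
job32 [377, 433] → after → no.
job33 [16, 86] → overlaps → no.
Total: 0.

0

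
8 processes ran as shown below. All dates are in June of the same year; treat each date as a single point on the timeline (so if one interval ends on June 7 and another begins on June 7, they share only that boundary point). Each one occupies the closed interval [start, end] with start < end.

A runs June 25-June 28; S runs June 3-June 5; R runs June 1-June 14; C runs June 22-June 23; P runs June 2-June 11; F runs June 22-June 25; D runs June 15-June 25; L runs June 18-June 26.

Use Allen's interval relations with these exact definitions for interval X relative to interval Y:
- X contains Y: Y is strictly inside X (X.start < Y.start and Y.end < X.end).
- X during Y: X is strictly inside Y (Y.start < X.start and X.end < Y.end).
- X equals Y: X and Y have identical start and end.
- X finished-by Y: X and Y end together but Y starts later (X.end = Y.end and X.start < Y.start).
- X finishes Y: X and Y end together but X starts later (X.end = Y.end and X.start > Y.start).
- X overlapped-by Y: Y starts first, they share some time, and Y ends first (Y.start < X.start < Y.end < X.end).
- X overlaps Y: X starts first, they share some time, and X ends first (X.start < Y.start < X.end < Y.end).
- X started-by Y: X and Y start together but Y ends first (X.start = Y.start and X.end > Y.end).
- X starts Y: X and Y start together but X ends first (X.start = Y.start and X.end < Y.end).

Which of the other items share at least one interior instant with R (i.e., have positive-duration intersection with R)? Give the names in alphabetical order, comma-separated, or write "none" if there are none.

P, S

Target R = [June 1, June 14].
A [June 25, June 28] → after → no.
C [June 22, June 23] → after → no.
D [June 15, June 25] → after → no.
F [June 22, June 25] → after → no.
L [June 18, June 26] → after → no.
P [June 2, June 11] → during → yes.
S [June 3, June 5] → during → yes.
Result: P, S.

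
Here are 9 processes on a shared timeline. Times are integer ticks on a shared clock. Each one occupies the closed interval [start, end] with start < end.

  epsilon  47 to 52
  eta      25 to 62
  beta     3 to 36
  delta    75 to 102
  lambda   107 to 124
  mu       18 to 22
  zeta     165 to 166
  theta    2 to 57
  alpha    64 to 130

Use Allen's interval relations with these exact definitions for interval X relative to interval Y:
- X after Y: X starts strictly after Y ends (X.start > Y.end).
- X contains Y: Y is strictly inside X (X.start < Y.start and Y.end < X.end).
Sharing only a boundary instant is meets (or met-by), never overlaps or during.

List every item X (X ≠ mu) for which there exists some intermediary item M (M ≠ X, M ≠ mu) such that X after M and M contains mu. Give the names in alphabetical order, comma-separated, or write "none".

alpha, delta, epsilon, lambda, zeta

Target mu = [18, 22].
Intermediaries M with M contains mu: beta, theta.
Via beta — items with X after beta: alpha, delta, epsilon, lambda, zeta.
Via theta — items with X after theta: alpha, delta, lambda, zeta.
Union: alpha, delta, epsilon, lambda, zeta.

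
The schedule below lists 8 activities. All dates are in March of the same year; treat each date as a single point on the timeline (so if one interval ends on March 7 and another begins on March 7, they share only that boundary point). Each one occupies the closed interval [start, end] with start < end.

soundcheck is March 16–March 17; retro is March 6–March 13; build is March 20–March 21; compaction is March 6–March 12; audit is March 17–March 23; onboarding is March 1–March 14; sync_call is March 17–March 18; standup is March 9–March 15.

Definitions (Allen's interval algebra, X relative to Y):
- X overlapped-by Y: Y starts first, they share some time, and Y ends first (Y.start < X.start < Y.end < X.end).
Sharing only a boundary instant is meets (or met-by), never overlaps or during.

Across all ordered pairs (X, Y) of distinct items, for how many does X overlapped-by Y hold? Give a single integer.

3

Checking all 56 ordered pairs for relation 'overlapped-by'; matching pairs in alphabetical order:
(standup, compaction): standup overlapped-by compaction ✓
(standup, onboarding): standup overlapped-by onboarding ✓
(standup, retro): standup overlapped-by retro ✓
Count: 3.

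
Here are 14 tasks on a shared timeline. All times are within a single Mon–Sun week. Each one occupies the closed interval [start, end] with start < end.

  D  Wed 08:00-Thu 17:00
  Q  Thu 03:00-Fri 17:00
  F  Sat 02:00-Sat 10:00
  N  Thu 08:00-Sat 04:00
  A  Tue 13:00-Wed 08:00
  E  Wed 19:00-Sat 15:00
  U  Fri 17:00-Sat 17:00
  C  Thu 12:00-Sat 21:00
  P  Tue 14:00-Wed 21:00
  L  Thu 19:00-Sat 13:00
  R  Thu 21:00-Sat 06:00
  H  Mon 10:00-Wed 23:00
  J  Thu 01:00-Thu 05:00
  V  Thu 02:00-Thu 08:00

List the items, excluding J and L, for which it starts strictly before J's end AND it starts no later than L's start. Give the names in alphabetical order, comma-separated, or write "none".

Conditions: its start is strictly before J's end (X.start < Thu 05:00) AND its start is no later than L's start (X.start <= Thu 19:00).
A: start Tue 13:00 < Thu 05:00? ✓; start Tue 13:00 <= Thu 19:00? ✓ → yes.
C: start Thu 12:00 < Thu 05:00? ✗; start Thu 12:00 <= Thu 19:00? ✓ → no.
D: start Wed 08:00 < Thu 05:00? ✓; start Wed 08:00 <= Thu 19:00? ✓ → yes.
E: start Wed 19:00 < Thu 05:00? ✓; start Wed 19:00 <= Thu 19:00? ✓ → yes.
F: start Sat 02:00 < Thu 05:00? ✗; start Sat 02:00 <= Thu 19:00? ✗ → no.
H: start Mon 10:00 < Thu 05:00? ✓; start Mon 10:00 <= Thu 19:00? ✓ → yes.
N: start Thu 08:00 < Thu 05:00? ✗; start Thu 08:00 <= Thu 19:00? ✓ → no.
P: start Tue 14:00 < Thu 05:00? ✓; start Tue 14:00 <= Thu 19:00? ✓ → yes.
Q: start Thu 03:00 < Thu 05:00? ✓; start Thu 03:00 <= Thu 19:00? ✓ → yes.
R: start Thu 21:00 < Thu 05:00? ✗; start Thu 21:00 <= Thu 19:00? ✗ → no.
U: start Fri 17:00 < Thu 05:00? ✗; start Fri 17:00 <= Thu 19:00? ✗ → no.
V: start Thu 02:00 < Thu 05:00? ✓; start Thu 02:00 <= Thu 19:00? ✓ → yes.
Result: A, D, E, H, P, Q, V.

A, D, E, H, P, Q, V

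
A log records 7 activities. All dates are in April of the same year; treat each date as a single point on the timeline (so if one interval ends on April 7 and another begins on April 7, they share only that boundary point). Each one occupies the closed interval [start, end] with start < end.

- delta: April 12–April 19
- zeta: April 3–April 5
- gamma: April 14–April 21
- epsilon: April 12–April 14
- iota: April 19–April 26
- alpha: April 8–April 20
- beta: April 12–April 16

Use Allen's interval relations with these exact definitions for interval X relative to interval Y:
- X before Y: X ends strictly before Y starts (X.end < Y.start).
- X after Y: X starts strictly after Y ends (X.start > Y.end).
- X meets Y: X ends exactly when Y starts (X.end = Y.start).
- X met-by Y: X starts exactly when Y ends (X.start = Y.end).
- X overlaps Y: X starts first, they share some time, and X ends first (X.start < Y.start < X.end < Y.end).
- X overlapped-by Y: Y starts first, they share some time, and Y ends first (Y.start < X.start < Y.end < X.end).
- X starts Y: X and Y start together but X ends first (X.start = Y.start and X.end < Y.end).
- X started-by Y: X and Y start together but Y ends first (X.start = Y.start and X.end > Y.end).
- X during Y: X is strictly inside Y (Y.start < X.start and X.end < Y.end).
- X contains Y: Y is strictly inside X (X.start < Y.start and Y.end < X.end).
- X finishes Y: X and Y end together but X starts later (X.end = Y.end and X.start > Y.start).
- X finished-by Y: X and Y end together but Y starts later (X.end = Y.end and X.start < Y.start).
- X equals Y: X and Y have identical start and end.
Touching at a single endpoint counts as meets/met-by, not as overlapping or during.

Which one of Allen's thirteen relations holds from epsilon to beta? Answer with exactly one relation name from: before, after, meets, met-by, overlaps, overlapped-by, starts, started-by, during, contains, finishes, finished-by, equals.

epsilon = [April 12, April 14]; beta = [April 12, April 16].
Compare endpoints: epsilon.start = beta.start, epsilon.start < beta.end, epsilon.end > beta.start, epsilon.end < beta.end.
That pattern is 'starts'.

starts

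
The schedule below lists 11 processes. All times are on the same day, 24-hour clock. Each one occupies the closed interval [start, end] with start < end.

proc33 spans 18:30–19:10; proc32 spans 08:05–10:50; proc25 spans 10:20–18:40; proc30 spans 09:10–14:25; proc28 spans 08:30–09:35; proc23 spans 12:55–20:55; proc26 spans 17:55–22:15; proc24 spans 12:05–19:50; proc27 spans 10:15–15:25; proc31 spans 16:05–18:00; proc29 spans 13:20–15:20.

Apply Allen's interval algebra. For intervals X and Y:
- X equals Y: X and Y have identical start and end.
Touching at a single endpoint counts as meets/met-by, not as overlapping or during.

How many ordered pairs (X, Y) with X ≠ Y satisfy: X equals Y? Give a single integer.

0

Checking all 110 ordered pairs for relation 'equals'; matching pairs in alphabetical order:
No pair satisfies it.
Count: 0.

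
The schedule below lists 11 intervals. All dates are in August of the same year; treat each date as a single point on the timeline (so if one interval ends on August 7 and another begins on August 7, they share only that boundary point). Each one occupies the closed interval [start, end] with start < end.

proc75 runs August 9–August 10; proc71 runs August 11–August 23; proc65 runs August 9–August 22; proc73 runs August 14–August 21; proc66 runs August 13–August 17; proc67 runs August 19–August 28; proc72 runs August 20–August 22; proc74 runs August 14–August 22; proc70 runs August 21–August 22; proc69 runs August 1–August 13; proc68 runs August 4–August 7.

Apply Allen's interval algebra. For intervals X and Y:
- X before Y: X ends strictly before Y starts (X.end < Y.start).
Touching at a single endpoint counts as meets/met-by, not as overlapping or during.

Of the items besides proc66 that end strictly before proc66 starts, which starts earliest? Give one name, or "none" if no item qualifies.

proc68

Target proc66 = [August 13, August 17].
proc65 [August 9, August 22] → contains → excluded.
proc67 [August 19, August 28] → after → excluded.
proc68 [August 4, August 7] → before → candidate.
proc69 [August 1, August 13] → meets → excluded.
proc70 [August 21, August 22] → after → excluded.
proc71 [August 11, August 23] → contains → excluded.
proc72 [August 20, August 22] → after → excluded.
proc73 [August 14, August 21] → overlapped-by → excluded.
proc74 [August 14, August 22] → overlapped-by → excluded.
proc75 [August 9, August 10] → before → candidate.
Among candidates, earliest start is August 4 → proc68.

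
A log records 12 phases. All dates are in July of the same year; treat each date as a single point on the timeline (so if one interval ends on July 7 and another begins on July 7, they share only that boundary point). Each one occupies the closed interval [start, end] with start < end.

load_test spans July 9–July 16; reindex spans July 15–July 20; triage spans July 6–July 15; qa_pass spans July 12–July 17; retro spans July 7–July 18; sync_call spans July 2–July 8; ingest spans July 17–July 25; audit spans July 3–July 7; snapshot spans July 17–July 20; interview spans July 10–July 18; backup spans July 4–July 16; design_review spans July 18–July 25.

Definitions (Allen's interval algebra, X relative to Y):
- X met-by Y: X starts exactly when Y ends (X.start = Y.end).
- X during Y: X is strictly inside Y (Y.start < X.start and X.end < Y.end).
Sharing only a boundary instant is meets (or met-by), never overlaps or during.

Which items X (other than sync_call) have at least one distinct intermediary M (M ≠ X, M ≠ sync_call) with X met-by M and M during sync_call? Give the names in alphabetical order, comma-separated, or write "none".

Target sync_call = [July 2, July 8].
Intermediaries M with M during sync_call: audit.
Via audit — items with X met-by audit: retro.
Union: retro.

retro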